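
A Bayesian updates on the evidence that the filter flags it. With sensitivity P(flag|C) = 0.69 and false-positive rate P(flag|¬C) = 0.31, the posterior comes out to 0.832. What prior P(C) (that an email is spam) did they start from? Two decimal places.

P(C) = 0.69

Bayes' rule in odds form gives O(C|E) = O(C)·[P(E|C)/P(E|¬C)], hence O(C) = O(C|E)/LR.
Posterior odds = 0.832/(1−0.832) = 4.9524. LR = 0.69/0.31 = 2.2258.
Prior odds = 4.9524/2.2258 = 2.2250, so P(C) = 2.2250/(1+2.2250) ≈ 0.69.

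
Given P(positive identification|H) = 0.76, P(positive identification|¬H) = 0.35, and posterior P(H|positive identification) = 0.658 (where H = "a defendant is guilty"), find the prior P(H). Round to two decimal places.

P(H) = 0.47

Bayes' rule in odds form gives O(H|E) = O(H)·[P(E|H)/P(E|¬H)], hence O(H) = O(H|E)/LR.
Posterior odds = 0.658/(1−0.658) = 1.9240. LR = 0.76/0.35 = 2.1714.
Prior odds = 1.9240/2.1714 = 0.8861, so P(H) = 0.8861/(1+0.8861) ≈ 0.47.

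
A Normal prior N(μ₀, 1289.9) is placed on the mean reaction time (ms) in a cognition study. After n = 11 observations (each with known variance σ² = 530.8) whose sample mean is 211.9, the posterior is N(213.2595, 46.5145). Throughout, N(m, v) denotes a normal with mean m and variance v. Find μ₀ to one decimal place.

With known observation variance, the Normal–Normal posterior has precision τ_n = τ₀ + n/σ² and mean μ_n = (τ₀μ₀ + (n/σ²)x̄)/τ_n.
Here τ₀ = 1/1289.9 = 0.000775 and τ_data = 11/530.8 = 0.020723, so τ_n = 0.021498.
Rearranging for μ₀: μ₀ = (μ_n·τ_n − τ_data·x̄)/τ₀ = (213.2595·0.021498 − 0.020723·211.9) / 0.000775 = 0.193449/0.000775 ≈ 249.6.

μ₀ = 249.6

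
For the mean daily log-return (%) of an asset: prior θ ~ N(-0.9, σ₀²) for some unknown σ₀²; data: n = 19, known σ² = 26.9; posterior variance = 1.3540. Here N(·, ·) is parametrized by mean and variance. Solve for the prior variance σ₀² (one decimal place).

For the Normal–Normal model with known σ², precisions add: τ_n = τ₀ + n/σ².
So 1/σ₀² = 1/1.3540 − 19/26.9 = 0.738552 − 0.706320 = 0.032232.
Hence σ₀² = 1/0.032232 ≈ 31.0.

σ₀² = 31.0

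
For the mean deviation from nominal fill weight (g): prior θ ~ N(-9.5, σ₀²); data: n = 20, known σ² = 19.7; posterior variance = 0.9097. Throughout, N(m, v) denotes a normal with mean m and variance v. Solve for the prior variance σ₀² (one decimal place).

σ₀² = 11.9

Posterior precision equals prior precision plus data precision: 1/σ_n² = 1/σ₀² + n/σ².
So 1/σ₀² = 1/0.9097 − 20/19.7 = 1.099263 − 1.015228 = 0.084035.
Hence σ₀² = 1/0.084035 ≈ 11.9.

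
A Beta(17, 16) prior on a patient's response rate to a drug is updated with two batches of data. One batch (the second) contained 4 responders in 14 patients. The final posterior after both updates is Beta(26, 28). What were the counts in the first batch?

Sequential conjugate updates are equivalent to a single update on the pooled data, so total successes = posterior α − prior α and total failures = posterior β − prior β.
Total across both batches: 26−17=9 responders, 28−16=12 non-responders.
Subtract the second batch: 9−4=5 responders and 12−10=2 non-responders.

5 responders and 2 non-responders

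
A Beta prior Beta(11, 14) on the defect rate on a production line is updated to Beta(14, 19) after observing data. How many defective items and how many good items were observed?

Under Beta–binomial conjugacy the posterior parameters are (α+s, β+f).
Match parameters: s=14−11=3, f=19−14=5.

3 defective items and 5 good items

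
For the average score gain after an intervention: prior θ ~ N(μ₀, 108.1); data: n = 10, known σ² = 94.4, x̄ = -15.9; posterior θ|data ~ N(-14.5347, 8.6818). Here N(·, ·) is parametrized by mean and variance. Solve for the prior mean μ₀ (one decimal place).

μ₀ = 1.1

With known observation variance, the Normal–Normal posterior has precision τ_n = τ₀ + n/σ² and mean μ_n = (τ₀μ₀ + (n/σ²)x̄)/τ_n.
Here τ₀ = 1/108.1 = 0.009251 and τ_data = 10/94.4 = 0.105932, so τ_n = 0.115183.
Rearranging for μ₀: μ₀ = (μ_n·τ_n − τ_data·x̄)/τ₀ = (-14.5347·0.115183 − 0.105932·-15.9) / 0.009251 = 0.010168/0.009251 ≈ 1.1.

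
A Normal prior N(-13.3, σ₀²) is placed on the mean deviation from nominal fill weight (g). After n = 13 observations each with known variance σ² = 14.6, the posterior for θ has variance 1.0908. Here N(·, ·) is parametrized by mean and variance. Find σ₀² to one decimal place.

For the Normal–Normal model with known σ², precisions add: τ_n = τ₀ + n/σ².
So 1/σ₀² = 1/1.0908 − 13/14.6 = 0.916758 − 0.890411 = 0.026347.
Hence σ₀² = 1/0.026347 ≈ 38.0.

σ₀² = 38.0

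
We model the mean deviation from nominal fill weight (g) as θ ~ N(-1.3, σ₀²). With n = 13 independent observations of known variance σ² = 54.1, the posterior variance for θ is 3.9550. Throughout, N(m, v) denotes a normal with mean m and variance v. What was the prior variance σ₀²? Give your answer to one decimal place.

σ₀² = 79.7

For the Normal–Normal model with known σ², precisions add: τ_n = τ₀ + n/σ².
So 1/σ₀² = 1/3.9550 − 13/54.1 = 0.252845 − 0.240296 = 0.012549.
Hence σ₀² = 1/0.012549 ≈ 79.7.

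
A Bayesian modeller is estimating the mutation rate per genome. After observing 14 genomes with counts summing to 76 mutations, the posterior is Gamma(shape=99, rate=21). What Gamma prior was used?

Gamma(shape=23, rate=7)

Gamma–Poisson conjugacy: posterior shape = α + Σxᵢ, posterior rate = β + n.
So α = 99 − 76 = 23 and β = 21 − 14 = 7.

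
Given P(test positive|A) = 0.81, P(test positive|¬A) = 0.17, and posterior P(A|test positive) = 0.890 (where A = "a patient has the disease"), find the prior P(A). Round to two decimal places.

Bayes' rule in odds form gives O(A|E) = O(A)·[P(E|A)/P(E|¬A)], hence O(A) = O(A|E)/LR.
Posterior odds = 0.890/(1−0.890) = 8.0909. LR = 0.81/0.17 = 4.7647.
Prior odds = 8.0909/4.7647 = 1.6981, so P(A) = 1.6981/(1+1.6981) ≈ 0.63.

P(A) = 0.63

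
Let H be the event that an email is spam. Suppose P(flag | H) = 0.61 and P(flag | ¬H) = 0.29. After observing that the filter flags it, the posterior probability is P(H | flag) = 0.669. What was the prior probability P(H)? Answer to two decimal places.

P(H) = 0.49

Bayes' rule in odds form gives O(H|E) = O(H)·[P(E|H)/P(E|¬H)], hence O(H) = O(H|E)/LR.
Posterior odds = 0.669/(1−0.669) = 2.0211. LR = 0.61/0.29 = 2.1034.
Prior odds = 2.0211/2.1034 = 0.9609, so P(H) = 0.9609/(1+0.9609) ≈ 0.49.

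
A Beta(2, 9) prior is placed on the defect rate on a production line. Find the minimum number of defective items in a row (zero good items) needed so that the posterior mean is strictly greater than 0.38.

k = 4

After k defective items and 0 good items the posterior is Beta(2+k, 9), with mean (2+k)/(2+9+k).
Set (2+k)/(11+k) > 0.38 and solve: k > (0.38·11 − 2)/(1 − 0.38) = 3.516.
The smallest integer exceeding 3.516 is 4.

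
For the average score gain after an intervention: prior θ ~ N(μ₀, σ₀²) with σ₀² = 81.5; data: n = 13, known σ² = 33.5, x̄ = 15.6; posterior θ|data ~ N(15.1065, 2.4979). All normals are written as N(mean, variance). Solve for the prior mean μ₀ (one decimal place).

μ₀ = -0.5

With known observation variance, the Normal–Normal posterior has precision τ_n = τ₀ + n/σ² and mean μ_n = (τ₀μ₀ + (n/σ²)x̄)/τ_n.
Here τ₀ = 1/81.5 = 0.012270 and τ_data = 13/33.5 = 0.388060, so τ_n = 0.400330.
Rearranging for μ₀: μ₀ = (μ_n·τ_n − τ_data·x̄)/τ₀ = (15.1065·0.400330 − 0.388060·15.6) / 0.012270 = -0.006151/0.012270 ≈ -0.5.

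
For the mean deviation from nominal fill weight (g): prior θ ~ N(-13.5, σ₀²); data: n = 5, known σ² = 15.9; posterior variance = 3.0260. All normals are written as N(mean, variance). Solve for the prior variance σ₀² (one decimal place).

σ₀² = 62.5

For the Normal–Normal model with known σ², precisions add: τ_n = τ₀ + n/σ².
So 1/σ₀² = 1/3.0260 − 5/15.9 = 0.330469 − 0.314465 = 0.016004.
Hence σ₀² = 1/0.016004 ≈ 62.5.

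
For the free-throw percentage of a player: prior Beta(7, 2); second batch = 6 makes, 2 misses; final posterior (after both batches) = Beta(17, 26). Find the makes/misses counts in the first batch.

Sequential conjugate updates are equivalent to a single update on the pooled data, so total successes = posterior α − prior α and total failures = posterior β − prior β.
Total across both batches: 17−7=10 makes, 26−2=24 misses.
Subtract the second batch: 10−6=4 makes and 24−2=22 misses.

4 makes and 22 misses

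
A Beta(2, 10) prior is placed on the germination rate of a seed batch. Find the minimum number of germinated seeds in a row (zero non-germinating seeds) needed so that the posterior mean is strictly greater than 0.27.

After k germinated seeds and 0 non-germinating seeds the posterior is Beta(2+k, 10), with mean (2+k)/(2+10+k).
Set (2+k)/(12+k) > 0.27 and solve: k > (0.27·12 − 2)/(1 − 0.27) = 1.699.
The smallest integer exceeding 1.699 is 2, and checking k=2: (4)/(14) = 0.2857 > 0.27.

k = 2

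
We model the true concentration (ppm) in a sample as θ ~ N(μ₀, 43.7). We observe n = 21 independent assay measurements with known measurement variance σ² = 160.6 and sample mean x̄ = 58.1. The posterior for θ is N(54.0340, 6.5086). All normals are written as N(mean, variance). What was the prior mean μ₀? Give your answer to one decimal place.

μ₀ = 30.8

The posterior mean is a precision-weighted average: μ_n = (τ₀μ₀ + τ_data·x̄)/(τ₀+τ_data), with τ₀=1/σ₀² and τ_data=n/σ².
Here τ₀ = 1/43.7 = 0.022883 and τ_data = 21/160.6 = 0.130760, so τ_n = 0.153643.
Rearranging for μ₀: μ₀ = (μ_n·τ_n − τ_data·x̄)/τ₀ = (54.0340·0.153643 − 0.130760·58.1) / 0.022883 = 0.704790/0.022883 ≈ 30.8.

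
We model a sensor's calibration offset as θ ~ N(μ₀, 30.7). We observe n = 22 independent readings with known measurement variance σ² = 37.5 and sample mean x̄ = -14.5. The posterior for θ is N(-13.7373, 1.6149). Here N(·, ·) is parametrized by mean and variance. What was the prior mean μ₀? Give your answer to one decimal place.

With known observation variance, the Normal–Normal posterior has precision τ_n = τ₀ + n/σ² and mean μ_n = (τ₀μ₀ + (n/σ²)x̄)/τ_n.
Here τ₀ = 1/30.7 = 0.032573 and τ_data = 22/37.5 = 0.586667, so τ_n = 0.619240.
Rearranging for μ₀: μ₀ = (μ_n·τ_n − τ_data·x̄)/τ₀ = (-13.7373·0.619240 − 0.586667·-14.5) / 0.032573 = -0.000014/0.032573 ≈ 0.0.

μ₀ = 0.0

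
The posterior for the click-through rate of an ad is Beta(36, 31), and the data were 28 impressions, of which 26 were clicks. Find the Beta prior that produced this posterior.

A Beta(α, β) prior with s successes and f failures in binomial data gives a Beta(α+s, β+f) posterior.
Subtract the data counts: 36−26=10, 31−2=29.

Beta(10, 29)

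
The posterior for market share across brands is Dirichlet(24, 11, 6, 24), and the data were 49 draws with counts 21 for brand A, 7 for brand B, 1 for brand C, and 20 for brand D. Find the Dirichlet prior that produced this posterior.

For a Dirichlet(α) prior with multinomial counts c, the posterior is Dirichlet(α + c) componentwise.
Subtract each count from the matching posterior parameter: 24−21=3, 11−7=4, 6−1=5, 24−20=4.

Dirichlet(3, 4, 5, 4)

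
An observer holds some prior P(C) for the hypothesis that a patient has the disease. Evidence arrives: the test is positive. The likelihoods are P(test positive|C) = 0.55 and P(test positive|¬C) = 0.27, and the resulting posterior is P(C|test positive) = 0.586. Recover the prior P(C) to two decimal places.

P(C) = 0.41

Bayes' rule in odds form gives O(C|E) = O(C)·[P(E|C)/P(E|¬C)], hence O(C) = O(C|E)/LR.
Posterior odds = 0.586/(1−0.586) = 1.4155. LR = 0.55/0.27 = 2.0370.
Prior odds = 1.4155/2.0370 = 0.6949, so P(C) = 0.6949/(1+0.6949) ≈ 0.41.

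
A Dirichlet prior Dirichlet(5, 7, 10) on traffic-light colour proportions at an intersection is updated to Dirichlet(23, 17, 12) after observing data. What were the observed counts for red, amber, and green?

For a Dirichlet(α) prior with multinomial counts c, the posterior is Dirichlet(α + c) componentwise.
Counts are posterior − prior componentwise: 23−5=18, 17−7=10, 12−10=2.

counts (18, 10, 2)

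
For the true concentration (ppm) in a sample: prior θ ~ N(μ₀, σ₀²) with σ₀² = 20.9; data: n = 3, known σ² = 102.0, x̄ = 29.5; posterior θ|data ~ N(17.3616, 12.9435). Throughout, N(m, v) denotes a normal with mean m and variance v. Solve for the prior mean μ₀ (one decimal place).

With known observation variance, the Normal–Normal posterior has precision τ_n = τ₀ + n/σ² and mean μ_n = (τ₀μ₀ + (n/σ²)x̄)/τ_n.
Here τ₀ = 1/20.9 = 0.047847 and τ_data = 3/102.0 = 0.029412, so τ_n = 0.077259.
Rearranging for μ₀: μ₀ = (μ_n·τ_n − τ_data·x̄)/τ₀ = (17.3616·0.077259 − 0.029412·29.5) / 0.047847 = 0.473686/0.047847 ≈ 9.9.

μ₀ = 9.9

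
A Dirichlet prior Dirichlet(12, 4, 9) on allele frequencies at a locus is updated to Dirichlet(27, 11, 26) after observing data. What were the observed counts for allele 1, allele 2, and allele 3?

counts (15, 7, 17)

For a Dirichlet(α) prior with multinomial counts c, the posterior is Dirichlet(α + c) componentwise.
Counts are posterior − prior componentwise: 27−12=15, 11−4=7, 26−9=17.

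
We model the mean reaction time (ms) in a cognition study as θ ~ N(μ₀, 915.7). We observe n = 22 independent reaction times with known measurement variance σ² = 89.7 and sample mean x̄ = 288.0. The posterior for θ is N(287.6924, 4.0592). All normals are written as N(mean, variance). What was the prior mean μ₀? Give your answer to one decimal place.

μ₀ = 218.6

With known observation variance, the Normal–Normal posterior has precision τ_n = τ₀ + n/σ² and mean μ_n = (τ₀μ₀ + (n/σ²)x̄)/τ_n.
Here τ₀ = 1/915.7 = 0.001092 and τ_data = 22/89.7 = 0.245262, so τ_n = 0.246354.
Rearranging for μ₀: μ₀ = (μ_n·τ_n − τ_data·x̄)/τ₀ = (287.6924·0.246354 − 0.245262·288.0) / 0.001092 = 0.238718/0.001092 ≈ 218.6.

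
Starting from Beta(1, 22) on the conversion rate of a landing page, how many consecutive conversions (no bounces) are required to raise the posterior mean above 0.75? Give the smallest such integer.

After k conversions and 0 bounces the posterior is Beta(1+k, 22), with mean (1+k)/(1+22+k).
Set (1+k)/(23+k) > 0.75 and solve: k > (0.75·23 − 1)/(1 − 0.75) = 65.000.
The smallest integer exceeding 65.000 is 66.

k = 66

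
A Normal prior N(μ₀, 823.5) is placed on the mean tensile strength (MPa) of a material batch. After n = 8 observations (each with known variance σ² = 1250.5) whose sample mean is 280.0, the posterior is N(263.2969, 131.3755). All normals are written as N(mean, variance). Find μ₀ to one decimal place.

The posterior mean is a precision-weighted average: μ_n = (τ₀μ₀ + τ_data·x̄)/(τ₀+τ_data), with τ₀=1/σ₀² and τ_data=n/σ².
Here τ₀ = 1/823.5 = 0.001214 and τ_data = 8/1250.5 = 0.006397, so τ_n = 0.007611.
Rearranging for μ₀: μ₀ = (μ_n·τ_n − τ_data·x̄)/τ₀ = (263.2969·0.007611 − 0.006397·280.0) / 0.001214 = 0.212793/0.001214 ≈ 175.3.

μ₀ = 175.3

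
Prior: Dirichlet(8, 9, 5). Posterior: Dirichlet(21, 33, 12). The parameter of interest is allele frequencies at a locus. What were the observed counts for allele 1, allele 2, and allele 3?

For a Dirichlet(α) prior with multinomial counts c, the posterior is Dirichlet(α + c) componentwise.
Counts are posterior − prior componentwise: 21−8=13, 33−9=24, 12−5=7.

counts (13, 24, 7)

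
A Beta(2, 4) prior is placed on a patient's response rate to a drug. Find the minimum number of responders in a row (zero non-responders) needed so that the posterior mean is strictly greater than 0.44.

After k responders and 0 non-responders the posterior is Beta(2+k, 4), with mean (2+k)/(2+4+k).
Set (2+k)/(6+k) > 0.44 and solve: k > (0.44·6 − 2)/(1 − 0.44) = 1.143.
The smallest integer exceeding 1.143 is 2, and checking k=2: (4)/(8) = 0.5000 > 0.44.

k = 2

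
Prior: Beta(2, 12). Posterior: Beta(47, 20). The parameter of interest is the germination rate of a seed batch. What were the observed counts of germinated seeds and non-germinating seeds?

45 germinated seeds and 8 non-germinating seeds

Beta is conjugate to the binomial likelihood: posterior = Beta(α+s, β+f).
So s = 47 − 2 = 45 and f = 20 − 12 = 8.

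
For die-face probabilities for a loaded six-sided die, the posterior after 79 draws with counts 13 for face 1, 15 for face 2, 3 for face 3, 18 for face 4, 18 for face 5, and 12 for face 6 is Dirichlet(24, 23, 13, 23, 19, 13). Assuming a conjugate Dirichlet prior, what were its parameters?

For a Dirichlet(α) prior with multinomial counts c, the posterior is Dirichlet(α + c) componentwise.
Subtract each count from the matching posterior parameter: 24−13=11, 23−15=8, 13−3=10, 23−18=5, 19−18=1, 13−12=1.

Dirichlet(11, 8, 10, 5, 1, 1)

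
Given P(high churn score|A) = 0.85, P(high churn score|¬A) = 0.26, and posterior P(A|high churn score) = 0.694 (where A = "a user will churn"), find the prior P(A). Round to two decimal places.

Bayes' rule in odds form gives O(A|E) = O(A)·[P(E|A)/P(E|¬A)], hence O(A) = O(A|E)/LR.
Posterior odds = 0.694/(1−0.694) = 2.2680. LR = 0.85/0.26 = 3.2692.
Prior odds = 2.2680/3.2692 = 0.6937, so P(A) = 0.6937/(1+0.6937) ≈ 0.41.

P(A) = 0.41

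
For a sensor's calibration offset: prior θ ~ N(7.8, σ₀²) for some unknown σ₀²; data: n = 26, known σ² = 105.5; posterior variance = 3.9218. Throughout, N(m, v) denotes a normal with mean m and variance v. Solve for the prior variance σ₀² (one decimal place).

σ₀² = 117.1

Posterior precision equals prior precision plus data precision: 1/σ_n² = 1/σ₀² + n/σ².
So 1/σ₀² = 1/3.9218 − 26/105.5 = 0.254985 − 0.246445 = 0.008540.
Hence σ₀² = 1/0.008540 ≈ 117.1.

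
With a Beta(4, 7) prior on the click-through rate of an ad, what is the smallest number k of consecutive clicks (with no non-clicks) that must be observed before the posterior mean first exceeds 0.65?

After k clicks and 0 non-clicks the posterior is Beta(4+k, 7), with mean (4+k)/(4+7+k).
Set (4+k)/(11+k) > 0.65 and solve: k > (0.65·11 − 4)/(1 − 0.65) = 9.000.
The smallest integer exceeding 9.000 is 10, and checking k=10: (14)/(21) = 0.6667 > 0.65.

k = 10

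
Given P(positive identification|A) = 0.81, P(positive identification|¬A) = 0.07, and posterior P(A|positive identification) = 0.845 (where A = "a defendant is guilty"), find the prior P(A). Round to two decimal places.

In odds form, posterior odds = prior odds × likelihood ratio, so prior odds = posterior odds ÷ LR.
Posterior odds = 0.845/(1−0.845) = 5.4516. LR = 0.81/0.07 = 11.5714.
Prior odds = 5.4516/11.5714 = 0.4711, so P(A) = 0.4711/(1+0.4711) ≈ 0.32.

P(A) = 0.32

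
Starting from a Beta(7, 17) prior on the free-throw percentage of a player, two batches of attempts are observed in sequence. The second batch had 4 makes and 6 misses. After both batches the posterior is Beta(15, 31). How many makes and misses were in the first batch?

4 makes and 8 misses

Because Beta–binomial updating is additive in the counts, the combined data contributed (α_post−α_prior, β_post−β_prior) successes and failures.
Total across both batches: 15−7=8 makes, 31−17=14 misses.
Subtract the second batch: 8−4=4 makes and 14−6=8 misses.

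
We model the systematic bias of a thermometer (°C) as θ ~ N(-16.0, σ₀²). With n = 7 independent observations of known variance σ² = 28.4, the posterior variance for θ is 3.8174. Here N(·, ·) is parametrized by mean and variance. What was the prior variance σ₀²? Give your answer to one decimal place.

For the Normal–Normal model with known σ², precisions add: τ_n = τ₀ + n/σ².
So 1/σ₀² = 1/3.8174 − 7/28.4 = 0.261958 − 0.246479 = 0.015479.
Hence σ₀² = 1/0.015479 ≈ 64.6.

σ₀² = 64.6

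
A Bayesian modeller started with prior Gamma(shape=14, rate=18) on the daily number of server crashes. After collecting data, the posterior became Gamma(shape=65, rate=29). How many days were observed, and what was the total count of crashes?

A Gamma(α, β) prior (rate parametrization) on a Poisson rate with n observations summing to S gives posterior Gamma(α+S, β+n).
Matching: Σxᵢ = 65 − 14 = 51 and n = 29 − 18 = 11.

n = 11 days with total 51 crashes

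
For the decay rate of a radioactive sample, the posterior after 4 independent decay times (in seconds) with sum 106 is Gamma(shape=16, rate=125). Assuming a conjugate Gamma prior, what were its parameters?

For an exponential likelihood with a Gamma(α, β) prior on the rate, n observations with total T give posterior Gamma(α+n, β+T).
So α = 16 − 4 = 12 and β = 125 − 106 = 19.

Gamma(shape=12, rate=19)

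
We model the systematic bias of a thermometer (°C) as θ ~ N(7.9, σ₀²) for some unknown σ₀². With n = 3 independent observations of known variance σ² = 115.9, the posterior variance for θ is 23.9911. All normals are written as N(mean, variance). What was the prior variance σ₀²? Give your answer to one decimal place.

Posterior precision equals prior precision plus data precision: 1/σ_n² = 1/σ₀² + n/σ².
So 1/σ₀² = 1/23.9911 − 3/115.9 = 0.041682 − 0.025884 = 0.015798.
Hence σ₀² = 1/0.015798 ≈ 63.3.

σ₀² = 63.3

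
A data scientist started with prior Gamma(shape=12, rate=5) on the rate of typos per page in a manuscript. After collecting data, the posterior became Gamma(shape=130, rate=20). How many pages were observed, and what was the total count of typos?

A Gamma(α, β) prior (rate parametrization) on a Poisson rate with n observations summing to S gives posterior Gamma(α+S, β+n).
Matching: Σxᵢ = 130 − 12 = 118 and n = 20 − 5 = 15.

n = 15 pages with total 118 typos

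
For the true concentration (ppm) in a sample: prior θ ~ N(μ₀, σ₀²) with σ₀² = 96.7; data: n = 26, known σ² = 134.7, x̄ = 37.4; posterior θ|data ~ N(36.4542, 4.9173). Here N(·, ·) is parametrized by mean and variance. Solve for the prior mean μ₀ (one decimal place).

μ₀ = 18.8

The posterior mean is a precision-weighted average: μ_n = (τ₀μ₀ + τ_data·x̄)/(τ₀+τ_data), with τ₀=1/σ₀² and τ_data=n/σ².
Here τ₀ = 1/96.7 = 0.010341 and τ_data = 26/134.7 = 0.193022, so τ_n = 0.203363.
Rearranging for μ₀: μ₀ = (μ_n·τ_n − τ_data·x̄)/τ₀ = (36.4542·0.203363 − 0.193022·37.4) / 0.010341 = 0.194413/0.010341 ≈ 18.8.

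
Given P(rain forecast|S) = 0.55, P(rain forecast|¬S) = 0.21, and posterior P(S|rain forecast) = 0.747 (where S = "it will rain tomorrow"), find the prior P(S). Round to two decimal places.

In odds form, posterior odds = prior odds × likelihood ratio, so prior odds = posterior odds ÷ LR.
Posterior odds = 0.747/(1−0.747) = 2.9526. LR = 0.55/0.21 = 2.6190.
Prior odds = 2.9526/2.6190 = 1.1274, so P(S) = 1.1274/(1+1.1274) ≈ 0.53.

P(S) = 0.53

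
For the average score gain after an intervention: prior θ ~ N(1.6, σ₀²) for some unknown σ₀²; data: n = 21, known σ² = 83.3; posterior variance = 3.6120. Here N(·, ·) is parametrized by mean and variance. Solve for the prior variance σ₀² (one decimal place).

Posterior precision equals prior precision plus data precision: 1/σ_n² = 1/σ₀² + n/σ².
So 1/σ₀² = 1/3.6120 − 21/83.3 = 0.276855 − 0.252101 = 0.024754.
Hence σ₀² = 1/0.024754 ≈ 40.4.

σ₀² = 40.4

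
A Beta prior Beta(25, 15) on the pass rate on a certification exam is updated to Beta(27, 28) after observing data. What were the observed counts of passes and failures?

2 passes and 13 failures

A Beta(a, b) prior with s successes and f failures in binomial data gives a Beta(a+s, b+f) posterior.
So s = 27 − 25 = 2 and f = 28 − 15 = 13.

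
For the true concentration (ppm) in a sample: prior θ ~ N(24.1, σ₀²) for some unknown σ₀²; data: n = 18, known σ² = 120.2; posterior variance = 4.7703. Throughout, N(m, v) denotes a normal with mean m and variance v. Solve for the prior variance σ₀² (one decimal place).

σ₀² = 16.7

For the Normal–Normal model with known σ², precisions add: τ_n = τ₀ + n/σ².
So 1/σ₀² = 1/4.7703 − 18/120.2 = 0.209630 − 0.149750 = 0.059880.
Hence σ₀² = 1/0.059880 ≈ 16.7.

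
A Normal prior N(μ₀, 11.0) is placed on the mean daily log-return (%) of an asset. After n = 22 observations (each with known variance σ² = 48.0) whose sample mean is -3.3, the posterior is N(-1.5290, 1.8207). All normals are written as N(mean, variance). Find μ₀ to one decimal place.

μ₀ = 7.4

The posterior mean is a precision-weighted average: μ_n = (τ₀μ₀ + τ_data·x̄)/(τ₀+τ_data), with τ₀=1/σ₀² and τ_data=n/σ².
Here τ₀ = 1/11.0 = 0.090909 and τ_data = 22/48.0 = 0.458333, so τ_n = 0.549242.
Rearranging for μ₀: μ₀ = (μ_n·τ_n − τ_data·x̄)/τ₀ = (-1.5290·0.549242 − 0.458333·-3.3) / 0.090909 = 0.672708/0.090909 ≈ 7.4.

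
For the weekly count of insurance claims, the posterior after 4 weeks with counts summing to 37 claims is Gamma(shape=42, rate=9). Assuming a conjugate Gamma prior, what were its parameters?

Gamma(shape=5, rate=5)

A Gamma(α, β) prior (rate parametrization) on a Poisson rate with n observations summing to S gives posterior Gamma(α+S, β+n).
So α = 42 − 37 = 5 and β = 9 − 4 = 5.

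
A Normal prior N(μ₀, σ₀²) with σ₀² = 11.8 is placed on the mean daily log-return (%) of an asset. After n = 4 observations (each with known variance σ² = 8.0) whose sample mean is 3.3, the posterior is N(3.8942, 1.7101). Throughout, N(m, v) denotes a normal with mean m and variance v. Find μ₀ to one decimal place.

μ₀ = 7.4

The posterior mean is a precision-weighted average: μ_n = (τ₀μ₀ + τ_data·x̄)/(τ₀+τ_data), with τ₀=1/σ₀² and τ_data=n/σ².
Here τ₀ = 1/11.8 = 0.084746 and τ_data = 4/8.0 = 0.500000, so τ_n = 0.584746.
Rearranging for μ₀: μ₀ = (μ_n·τ_n − τ_data·x̄)/τ₀ = (3.8942·0.584746 − 0.500000·3.3) / 0.084746 = 0.627118/0.084746 ≈ 7.4.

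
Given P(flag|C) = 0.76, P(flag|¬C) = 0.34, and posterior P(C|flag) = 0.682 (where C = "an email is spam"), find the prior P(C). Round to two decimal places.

P(C) = 0.49

In odds form, posterior odds = prior odds × likelihood ratio, so prior odds = posterior odds ÷ LR.
Posterior odds = 0.682/(1−0.682) = 2.1447. LR = 0.76/0.34 = 2.2353.
Prior odds = 2.1447/2.2353 = 0.9595, so P(C) = 0.9595/(1+0.9595) ≈ 0.49.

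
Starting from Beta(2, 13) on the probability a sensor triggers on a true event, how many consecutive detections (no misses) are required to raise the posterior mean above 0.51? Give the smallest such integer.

k = 12

After k detections and 0 misses the posterior is Beta(2+k, 13), with mean (2+k)/(2+13+k).
Set (2+k)/(15+k) > 0.51 and solve: k > (0.51·15 − 2)/(1 − 0.51) = 11.531.
The smallest integer exceeding 11.531 is 12, and checking k=12: (14)/(27) = 0.5185 > 0.51.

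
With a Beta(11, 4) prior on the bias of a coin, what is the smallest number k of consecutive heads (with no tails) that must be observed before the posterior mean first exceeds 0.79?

k = 5

After k heads and 0 tails the posterior is Beta(11+k, 4), with mean (11+k)/(11+4+k).
Set (11+k)/(15+k) > 0.79 and solve: k > (0.79·15 − 11)/(1 − 0.79) = 4.048.
The smallest integer exceeding 4.048 is 5, and checking k=5: (16)/(20) = 0.8000 > 0.79.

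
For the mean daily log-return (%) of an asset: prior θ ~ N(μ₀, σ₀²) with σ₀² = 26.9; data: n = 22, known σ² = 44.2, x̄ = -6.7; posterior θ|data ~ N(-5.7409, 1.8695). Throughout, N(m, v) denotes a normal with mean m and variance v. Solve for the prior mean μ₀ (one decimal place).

With known observation variance, the Normal–Normal posterior has precision τ_n = τ₀ + n/σ² and mean μ_n = (τ₀μ₀ + (n/σ²)x̄)/τ_n.
Here τ₀ = 1/26.9 = 0.037175 and τ_data = 22/44.2 = 0.497738, so τ_n = 0.534913.
Rearranging for μ₀: μ₀ = (μ_n·τ_n − τ_data·x̄)/τ₀ = (-5.7409·0.534913 − 0.497738·-6.7) / 0.037175 = 0.263963/0.037175 ≈ 7.1.

μ₀ = 7.1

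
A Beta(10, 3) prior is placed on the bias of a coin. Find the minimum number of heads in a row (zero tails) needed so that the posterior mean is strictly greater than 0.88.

k = 13

After k heads and 0 tails the posterior is Beta(10+k, 3), with mean (10+k)/(10+3+k).
Set (10+k)/(13+k) > 0.88 and solve: k > (0.88·13 − 10)/(1 − 0.88) = 12.000.
The smallest integer exceeding 12.000 is 13, and checking k=13: (23)/(26) = 0.8846 > 0.88.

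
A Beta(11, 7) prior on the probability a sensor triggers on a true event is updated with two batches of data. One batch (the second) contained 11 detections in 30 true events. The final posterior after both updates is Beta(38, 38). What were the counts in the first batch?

16 detections and 12 misses

Because Beta–binomial updating is additive in the counts, the combined data contributed (α_post−α_prior, β_post−β_prior) successes and failures.
Total across both batches: 38−11=27 detections, 38−7=31 misses.
Subtract the second batch: 27−11=16 detections and 31−19=12 misses.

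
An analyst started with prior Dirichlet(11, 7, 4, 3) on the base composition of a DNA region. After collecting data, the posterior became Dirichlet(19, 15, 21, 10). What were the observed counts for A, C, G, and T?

For a Dirichlet(α) prior with multinomial counts c, the posterior is Dirichlet(α + c) componentwise.
Counts are posterior − prior componentwise: 19−11=8, 15−7=8, 21−4=17, 10−3=7.

counts (8, 8, 17, 7)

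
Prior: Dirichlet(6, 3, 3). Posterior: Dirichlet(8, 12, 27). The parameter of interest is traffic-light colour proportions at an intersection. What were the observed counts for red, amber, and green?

counts (2, 9, 24)

For a Dirichlet(α) prior with multinomial counts c, the posterior is Dirichlet(α + c) componentwise.
Counts are posterior − prior componentwise: 8−6=2, 12−3=9, 27−3=24.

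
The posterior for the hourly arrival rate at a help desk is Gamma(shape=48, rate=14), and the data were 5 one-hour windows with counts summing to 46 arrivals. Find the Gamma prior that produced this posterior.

Gamma(shape=2, rate=9)

Gamma–Poisson conjugacy: posterior shape = α + Σxᵢ, posterior rate = β + n.
So α = 48 − 46 = 2 and β = 14 − 5 = 9.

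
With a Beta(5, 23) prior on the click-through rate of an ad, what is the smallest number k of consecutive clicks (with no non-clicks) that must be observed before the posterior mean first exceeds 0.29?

k = 5

After k clicks and 0 non-clicks the posterior is Beta(5+k, 23), with mean (5+k)/(5+23+k).
Set (5+k)/(28+k) > 0.29 and solve: k > (0.29·28 − 5)/(1 − 0.29) = 4.394.
The smallest integer exceeding 4.394 is 5, and checking k=5: (10)/(33) = 0.3030 > 0.29.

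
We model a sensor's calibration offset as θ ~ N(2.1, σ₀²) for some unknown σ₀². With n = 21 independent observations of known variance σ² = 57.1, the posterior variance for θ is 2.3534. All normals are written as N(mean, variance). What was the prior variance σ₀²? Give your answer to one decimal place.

σ₀² = 17.5

Posterior precision equals prior precision plus data precision: 1/σ_n² = 1/σ₀² + n/σ².
So 1/σ₀² = 1/2.3534 − 21/57.1 = 0.424917 − 0.367776 = 0.057141.
Hence σ₀² = 1/0.057141 ≈ 17.5.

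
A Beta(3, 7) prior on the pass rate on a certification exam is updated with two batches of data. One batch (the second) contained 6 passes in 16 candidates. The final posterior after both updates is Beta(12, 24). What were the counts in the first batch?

Sequential conjugate updates are equivalent to a single update on the pooled data, so total successes = posterior α − prior α and total failures = posterior β − prior β.
Total across both batches: 12−3=9 passes, 24−7=17 failures.
Subtract the second batch: 9−6=3 passes and 17−10=7 failures.

3 passes and 7 failures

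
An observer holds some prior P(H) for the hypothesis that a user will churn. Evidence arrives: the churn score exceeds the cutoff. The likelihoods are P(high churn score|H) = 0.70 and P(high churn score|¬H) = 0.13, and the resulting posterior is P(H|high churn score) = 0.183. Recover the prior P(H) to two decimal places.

P(H) = 0.04

Bayes' rule in odds form gives O(H|E) = O(H)·[P(E|H)/P(E|¬H)], hence O(H) = O(H|E)/LR.
Posterior odds = 0.183/(1−0.183) = 0.2240. LR = 0.70/0.13 = 5.3846.
Prior odds = 0.2240/5.3846 = 0.0416, so P(H) = 0.0416/(1+0.0416) ≈ 0.04.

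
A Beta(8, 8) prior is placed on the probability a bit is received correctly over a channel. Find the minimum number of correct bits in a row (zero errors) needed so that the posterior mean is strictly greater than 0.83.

After k correct bits and 0 errors the posterior is Beta(8+k, 8), with mean (8+k)/(8+8+k).
Set (8+k)/(16+k) > 0.83 and solve: k > (0.83·16 − 8)/(1 − 0.83) = 31.059.
The smallest integer exceeding 31.059 is 32, and checking k=32: (40)/(48) = 0.8333 > 0.83.

k = 32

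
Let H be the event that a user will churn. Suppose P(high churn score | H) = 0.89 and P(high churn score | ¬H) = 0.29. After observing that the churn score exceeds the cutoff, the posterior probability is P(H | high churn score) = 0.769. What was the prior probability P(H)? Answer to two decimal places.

P(H) = 0.52

In odds form, posterior odds = prior odds × likelihood ratio, so prior odds = posterior odds ÷ LR.
Posterior odds = 0.769/(1−0.769) = 3.3290. LR = 0.89/0.29 = 3.0690.
Prior odds = 3.3290/3.0690 = 1.0847, so P(H) = 1.0847/(1+1.0847) ≈ 0.52.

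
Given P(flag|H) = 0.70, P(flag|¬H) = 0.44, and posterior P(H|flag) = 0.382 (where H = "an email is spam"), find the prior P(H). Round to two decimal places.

Bayes' rule in odds form gives O(H|E) = O(H)·[P(E|H)/P(E|¬H)], hence O(H) = O(H|E)/LR.
Posterior odds = 0.382/(1−0.382) = 0.6181. LR = 0.70/0.44 = 1.5909.
Prior odds = 0.6181/1.5909 = 0.3885, so P(H) = 0.3885/(1+0.3885) ≈ 0.28.

P(H) = 0.28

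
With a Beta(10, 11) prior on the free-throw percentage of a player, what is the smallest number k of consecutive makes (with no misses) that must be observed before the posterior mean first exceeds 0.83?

k = 44

After k makes and 0 misses the posterior is Beta(10+k, 11), with mean (10+k)/(10+11+k).
Set (10+k)/(21+k) > 0.83 and solve: k > (0.83·21 − 10)/(1 − 0.83) = 43.706.
The smallest integer exceeding 43.706 is 44, and checking k=44: (54)/(65) = 0.8308 > 0.83.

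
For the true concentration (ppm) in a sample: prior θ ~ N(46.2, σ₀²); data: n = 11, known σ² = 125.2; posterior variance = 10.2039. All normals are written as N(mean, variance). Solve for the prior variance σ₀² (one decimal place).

For the Normal–Normal model with known σ², precisions add: τ_n = τ₀ + n/σ².
So 1/σ₀² = 1/10.2039 − 11/125.2 = 0.098002 − 0.087859 = 0.010143.
Hence σ₀² = 1/0.010143 ≈ 98.6.

σ₀² = 98.6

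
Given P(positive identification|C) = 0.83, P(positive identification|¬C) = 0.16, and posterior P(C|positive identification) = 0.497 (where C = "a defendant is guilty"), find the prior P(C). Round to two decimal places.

P(C) = 0.16

Bayes' rule in odds form gives O(C|E) = O(C)·[P(E|C)/P(E|¬C)], hence O(C) = O(C|E)/LR.
Posterior odds = 0.497/(1−0.497) = 0.9881. LR = 0.83/0.16 = 5.1875.
Prior odds = 0.9881/5.1875 = 0.1905, so P(C) = 0.1905/(1+0.1905) ≈ 0.16.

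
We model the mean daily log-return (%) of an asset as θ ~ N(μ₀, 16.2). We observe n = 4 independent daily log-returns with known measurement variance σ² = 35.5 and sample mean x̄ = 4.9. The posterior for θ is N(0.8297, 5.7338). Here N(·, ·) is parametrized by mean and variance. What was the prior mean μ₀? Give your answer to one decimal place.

With known observation variance, the Normal–Normal posterior has precision τ_n = τ₀ + n/σ² and mean μ_n = (τ₀μ₀ + (n/σ²)x̄)/τ_n.
Here τ₀ = 1/16.2 = 0.061728 and τ_data = 4/35.5 = 0.112676, so τ_n = 0.174404.
Rearranging for μ₀: μ₀ = (μ_n·τ_n − τ_data·x̄)/τ₀ = (0.8297·0.174404 − 0.112676·4.9) / 0.061728 = -0.407409/0.061728 ≈ -6.6.

μ₀ = -6.6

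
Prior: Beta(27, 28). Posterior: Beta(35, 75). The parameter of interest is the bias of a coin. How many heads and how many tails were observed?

8 heads and 47 tails

Beta is conjugate to the binomial likelihood: posterior = Beta(a+s, b+f).
So s = 35 − 27 = 8 and f = 75 − 28 = 47.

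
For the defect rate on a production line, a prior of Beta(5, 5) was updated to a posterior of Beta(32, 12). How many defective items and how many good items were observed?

A Beta(α, β) prior with s successes and f failures in binomial data gives a Beta(α+s, β+f) posterior.
So s = 32 − 5 = 27 and f = 12 − 5 = 7.

27 defective items and 7 good items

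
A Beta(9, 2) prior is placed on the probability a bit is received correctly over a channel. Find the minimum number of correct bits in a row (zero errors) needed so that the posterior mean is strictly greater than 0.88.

k = 6

After k correct bits and 0 errors the posterior is Beta(9+k, 2), with mean (9+k)/(9+2+k).
Set (9+k)/(11+k) > 0.88 and solve: k > (0.88·11 − 9)/(1 − 0.88) = 5.667.
The smallest integer exceeding 5.667 is 6, and checking k=6: (15)/(17) = 0.8824 > 0.88.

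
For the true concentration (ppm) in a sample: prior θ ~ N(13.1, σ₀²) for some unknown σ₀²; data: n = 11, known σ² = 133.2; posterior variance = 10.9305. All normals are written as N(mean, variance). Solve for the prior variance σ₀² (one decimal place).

σ₀² = 112.3

For the Normal–Normal model with known σ², precisions add: τ_n = τ₀ + n/σ².
So 1/σ₀² = 1/10.9305 − 11/133.2 = 0.091487 − 0.082583 = 0.008904.
Hence σ₀² = 1/0.008904 ≈ 112.3.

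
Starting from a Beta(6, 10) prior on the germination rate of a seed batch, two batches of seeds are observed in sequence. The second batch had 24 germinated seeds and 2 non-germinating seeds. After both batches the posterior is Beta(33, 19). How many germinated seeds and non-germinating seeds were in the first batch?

Sequential conjugate updates are equivalent to a single update on the pooled data, so total successes = posterior α − prior α and total failures = posterior β − prior β.
Total across both batches: 33−6=27 germinated seeds, 19−10=9 non-germinating seeds.
Subtract the second batch: 27−24=3 germinated seeds and 9−2=7 non-germinating seeds.

3 germinated seeds and 7 non-germinating seeds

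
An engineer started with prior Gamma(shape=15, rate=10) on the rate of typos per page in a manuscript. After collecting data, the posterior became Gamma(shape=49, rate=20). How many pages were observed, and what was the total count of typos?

A Gamma(α, β) prior (rate parametrization) on a Poisson rate with n observations summing to S gives posterior Gamma(α+S, β+n).
Matching: Σxᵢ = 49 − 15 = 34 and n = 20 − 10 = 10.

n = 10 pages with total 34 typos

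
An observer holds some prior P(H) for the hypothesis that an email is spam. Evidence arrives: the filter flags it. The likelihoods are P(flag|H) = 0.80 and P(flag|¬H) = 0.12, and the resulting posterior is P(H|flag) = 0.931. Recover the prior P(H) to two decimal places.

Bayes' rule in odds form gives O(H|E) = O(H)·[P(E|H)/P(E|¬H)], hence O(H) = O(H|E)/LR.
Posterior odds = 0.931/(1−0.931) = 13.4928. LR = 0.80/0.12 = 6.6667.
Prior odds = 13.4928/6.6667 = 2.0239, so P(H) = 2.0239/(1+2.0239) ≈ 0.67.

P(H) = 0.67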